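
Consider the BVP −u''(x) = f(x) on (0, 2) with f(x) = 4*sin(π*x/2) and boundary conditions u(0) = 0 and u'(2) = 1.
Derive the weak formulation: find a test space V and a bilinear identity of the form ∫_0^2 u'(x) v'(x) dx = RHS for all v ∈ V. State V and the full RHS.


V = {v ∈ H^1(0, 2) : v(0) = 0} (test functions vanish at x = 0 where u is specified); weak form: ∫_0^2 u'v' dx = ∫_0^2 (4*sin(π*x/2)) v dx + v(2) for all v ∈ V.

Multiply both sides by a test function v and integrate from 0 to 2:
  ∫_0^2 −u''(x) v(x) dx = ∫_0^2 f(x) v(x) dx.
Integrate the LHS by parts once:
  ∫_0^2 −u'' v dx = −[u'(x) v(x)]_0^2 + ∫_0^2 u'(x) v'(x) dx.
Thus ∫_0^2 u'(x) v'(x) dx = ∫_0^2 f(x) v(x) dx + [u'(x) v(x)]_0^2.
Choose V so that boundary terms are either known or forced to vanish.
Mixed BC: u(0) = 0 (Dirichlet) and u'(2) = 1 (Neumann). Define V = {v ∈ H^1(0, 2) : v(0) = 0}. Then [u' v]_0^2 = u'(2)·v(2) − u'(0)·0 = v(2).
Weak formulation: find u (satisfying any essential BC) such that ∫_0^2 u'(x) v'(x) dx = ∫_0^2 f v dx + v(2) for all v ∈ V (Dirichlet at 0 absorbed into V; Neumann datum at x = 2 contributes the boundary term).
Substituting f(x) = 4*sin(π*x/2), the right-hand side is ∫_0^2 (4*sin(π*x/2)) v dx + v(2).


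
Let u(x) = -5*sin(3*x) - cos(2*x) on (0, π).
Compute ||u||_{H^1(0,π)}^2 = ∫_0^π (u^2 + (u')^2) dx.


||u||_{H^1(0,π)}^2 = 60 + 255*π/2

u'(x) = 2*sin(2*x) - 15*cos(3*x).
Expand u² and (u')² and integrate term by term on (0, π), using: for integers n ≥ 1, ∫_0^π sin²(nx) dx = ∫_0^π cos²(nx) dx = π/2; for n ≠ n', ∫_0^π sin(nx)sin(n'x) dx = ∫_0^π cos(nx)cos(n'x) dx = 0; and by product-to-sum, ∫_0^π sin(nx)cos(n'x) dx = ½∫_0^π [sin((n+n')x) + sin((n−n')x)] dx, which is 0 when n+n' is even and 2n/(n²−n'²) when n+n' is odd (it need not vanish on (0, π)).
  u² squared terms: (-1)²·∫cos(2x)² dx = 1·π/2 = π/2;  (-5)²·∫sin(3x)² dx = 25·π/2 = 25*π/2.
  u² cross terms: 2·(-1)·(-5)·∫cos(2x)·sin(3x) dx = 10·(6/5) = 12.
  So ∫_0^π u² dx = π/2 + 25*π/2 + 12 = 12 + 13*π.
  (u')² squared terms: (-15)²·∫cos(3x)² dx = 225·π/2 = 225*π/2;  (2)²·∫sin(2x)² dx = 4·π/2 = 2*π.
  (u')² cross terms: 2·(-15)·(2)·∫cos(3x)·sin(2x) dx = -60·(-4/5) = 48.
  So ∫_0^π (u')² dx = 225*π/2 + 2*π + 48 = 48 + 229*π/2.
||u||_{H^1}^2 = (12 + 13*π) + (48 + 229*π/2) = 60 + 255*π/2.


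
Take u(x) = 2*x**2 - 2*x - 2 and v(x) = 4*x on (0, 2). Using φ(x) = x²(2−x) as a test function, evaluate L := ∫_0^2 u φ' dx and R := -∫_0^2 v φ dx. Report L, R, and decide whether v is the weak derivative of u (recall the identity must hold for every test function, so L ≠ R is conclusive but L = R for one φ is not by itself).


LHS = -56/15, RHS = -32/5. No, v is not the weak derivative of u.

u(x) = 2*x**2 - 2*x - 2, classical derivative u'(x) = 4*x - 2.
φ(x) = x²(2−x), so φ'(x) = x*(4 - 3*x).
Note φ(0) = φ(2) = 0, so the boundary term u·φ vanishes.
LHS = ∫_0^2 u(x) φ'(x) dx = ∫_0^2 (-6*x^4 + 14*x^3 - 2*x^2 - 8*x) dx. Term by term:
  ∫_0^2 -6*x^4 dx = -192/5;  ∫_0^2 14*x^3 dx = 56;  ∫_0^2 -2*x^2 dx = -16/3;
  ∫_0^2 -8*x dx = -16.
Sum: -192/5 + 56 − 16/3 − 16 = -56/15.
So LHS = -56/15.
∫_0^2 v(x) φ(x) dx = ∫_0^2 (-4*x^4 + 8*x^3) dx. Term by term:
  ∫_0^2 -4*x^4 dx = -128/5;  ∫_0^2 8*x^3 dx = 32.
Sum: -128/5 + 32 = 32/5.
So RHS = -∫_0^2 v(x) φ(x) dx = -32/5.
LHS − RHS = 8/3 ≠ 0, so the identity fails.
(For a valid weak derivative the identity must hold for EVERY test function, in particular this one. The failure shows v is NOT the weak derivative of u.)
Correct weak derivative would be u'(x) = 4*x - 2.


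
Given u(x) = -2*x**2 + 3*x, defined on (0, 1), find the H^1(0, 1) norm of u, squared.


||u||_{H^1}^2 = 47/15

The H^1 norm (squared) on an interval (0, L) is
  ||u||_{H^1}^2 = ∫_0^L u(x)^2 dx + ∫_0^L u'(x)^2 dx.
Compute u'(x) = 3 - 4*x.
Then u(x)^2 = 4*x**4 - 12*x**3 + 9*x**2 and u'(x)^2 = 16*x**2 - 24*x + 9.
Integrate each monomial from 0 to 1 using ∫_0^1 c·x^n dx = c·1^(n+1)/(n+1):
  ∫_0^1 u(x)^2 dx = ∫_0^1 (4*x^4 - 12*x^3 + 9*x^2) dx. Term by term:
    ∫_0^1 4*x^4 dx = 4/5;  ∫_0^1 -12*x^3 dx = -3;  ∫_0^1 9*x^2 dx = 3.
  Sum: 4/5 − 3 + 3 = 4/5.
  ∫_0^1 u'(x)^2 dx = ∫_0^1 (16*x^2 - 24*x + 9) dx. Term by term:
    ∫_0^1 16*x^2 dx = 16/3;  ∫_0^1 -24*x dx = -12;  ∫_0^1 9 dx = 9.
  Sum: 16/3 − 12 + 9 = 7/3.
Adding: ||u||_{H^1}^2 = 4/5 + 7/3 = 47/15.


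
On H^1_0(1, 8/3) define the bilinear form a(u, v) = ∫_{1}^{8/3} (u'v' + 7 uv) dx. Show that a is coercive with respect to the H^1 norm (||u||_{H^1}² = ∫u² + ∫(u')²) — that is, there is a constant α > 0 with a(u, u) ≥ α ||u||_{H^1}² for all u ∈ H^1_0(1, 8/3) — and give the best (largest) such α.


α = 1

Coercivity of a(·,·) on H^1_0(1, 8/3) means a(u, u) ≥ α ||u||_{H^1}² for every u ∈ H^1_0.
The interval has length L = 5/3, and Poincaré/coercivity depend only on L. Here a(u, u) = ∫(u')² + (7)·∫u².
Here c = 7 ≥ 1, so a(u,u) = ∫(u')² + c∫u² ≥ ∫(u')² + ∫u² = ||u||_{H^1}², i.e. α = 1 works. No larger α is possible: a(u,u) ≥ α||u||_{H^1}² means (1−α)∫(u')² ≥ (α−c)∫u², and for the modes u_n = sin(nπ(x−x₀)/L) (x₀ the left endpoint) one has ∫u_n²/∫(u_n')² = (L/(nπ))² → 0, so a(u_n,u_n)/||u_n||_{H^1}² → 1. Hence the optimal constant is α = 1.
Therefore α = 1.


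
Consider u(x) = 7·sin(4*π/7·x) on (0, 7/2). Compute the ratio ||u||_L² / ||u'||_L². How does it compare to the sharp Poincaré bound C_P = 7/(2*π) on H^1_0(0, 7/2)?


||u||_L² / ||u'||_L² = 7/(4*π) < C_P = 7/(2*π).

u(x) = 7·sin(4*π/7·x), so u'(x) = 4*π*cos(4*π*x/7).
Writing u(x) = A·sin(kπx/L) with A = 7 and k = 2, use ∫_0^L sin²(kπx/L) dx = L/2 and ∫_0^L cos²(kπx/L) dx = L/2.
u² = 49·sin²(4*π/7·x) and (u')² = 16*π^2·cos²(4*π/7·x), and each of sin², cos² integrates to L/2 = 7/4 over (0, 7/2).
∫_0^7/2 u² dx = 343/4, so ||u||_L² = 7*sqrt(7)/2.
∫_0^7/2 (u')² dx = 28*π^2, so ||u'||_L² = 2*sqrt(7)*π.
Ratio ||u||_L² / ||u'||_L² = 7/(4*π).
Sharp Poincaré constant on H^1_0(0, 7/2) is C_P = L/π = 7/(2*π), achieved by sin(2*π/7·x).
This is the k = 2 harmonic; the ratio L/(kπ) is strictly less than C_P = L/π, consistent with the sharp inequality ||u||_L² ≤ C_P ||u'||_L².


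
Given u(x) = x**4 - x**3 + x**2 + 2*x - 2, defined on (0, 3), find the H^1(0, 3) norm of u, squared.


||u||_{H^1}^2 = 683157/140

The H^1 norm (squared) on an interval (0, L) is
  ||u||_{H^1}^2 = ∫_0^L u(x)^2 dx + ∫_0^L u'(x)^2 dx.
Compute u'(x) = 4*x**3 - 3*x**2 + 2*x + 2.
Then u(x)^2 = x**8 - 2*x**7 + 3*x**6 + 2*x**5 - 7*x**4 + 8*x**3 - 8*x + 4 and u'(x)^2 = 16*x**6 - 24*x**5 + 25*x**4 + 4*x**3 - 8*x**2 + 8*x + 4.
Integrate each monomial from 0 to 3 using ∫_0^3 c·x^n dx = c·3^(n+1)/(n+1):
  ∫_0^3 u(x)^2 dx = ∫_0^3 (x^8 - 2*x^7 + 3*x^6 + 2*x^5 - 7*x^4 + 8*x^3 - 8*x + 4) dx. Term by term:
    ∫_0^3 x^8 dx = 2187;  ∫_0^3 -2*x^7 dx = -6561/4;  ∫_0^3 3*x^6 dx = 6561/7;
    ∫_0^3 2*x^5 dx = 243;  ∫_0^3 -7*x^4 dx = -1701/5;  ∫_0^3 8*x^3 dx = 162;
    ∫_0^3 -8*x dx = -36;  ∫_0^3 4 dx = 12.
  Sum: 2187 − 6561/4 + 6561/7 + 243 − 1701/5 + 162 − 36 + 12 = 213477/140.
  ∫_0^3 u'(x)^2 dx = ∫_0^3 (16*x^6 - 24*x^5 + 25*x^4 + 4*x^3 - 8*x^2 + 8*x + 4) dx. Term by term:
    ∫_0^3 16*x^6 dx = 34992/7;  ∫_0^3 -24*x^5 dx = -2916;  ∫_0^3 25*x^4 dx = 1215;
    ∫_0^3 4*x^3 dx = 81;  ∫_0^3 -8*x^2 dx = -72;  ∫_0^3 8*x dx = 36;
    ∫_0^3 4 dx = 12.
  Sum: 34992/7 − 2916 + 1215 + 81 − 72 + 36 + 12 = 23484/7.
Adding: ||u||_{H^1}^2 = 213477/140 + 23484/7 = 683157/140.


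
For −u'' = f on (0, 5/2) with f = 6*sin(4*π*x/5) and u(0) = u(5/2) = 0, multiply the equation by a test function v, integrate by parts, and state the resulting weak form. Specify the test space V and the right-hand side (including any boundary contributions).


V = H^1_0(0, 5/2) (so v(0) = v(5/2) = 0); weak form: ∫_0^5/2 u'v' dx = ∫_0^5/2 (6*sin(4*π*x/5)) v dx for all v ∈ V.

Multiply both sides by a test function v and integrate from 0 to 5/2:
  ∫_0^5/2 −u''(x) v(x) dx = ∫_0^5/2 f(x) v(x) dx.
Integrate the LHS by parts once:
  ∫_0^5/2 −u'' v dx = −[u'(x) v(x)]_0^5/2 + ∫_0^5/2 u'(x) v'(x) dx.
Thus ∫_0^5/2 u'(x) v'(x) dx = ∫_0^5/2 f(x) v(x) dx + [u'(x) v(x)]_0^5/2.
Choose V so that boundary terms are either known or forced to vanish.
u is Dirichlet: u(0) = u(5/2) = 0. Let V = H^1_0(0, 5/2); then v(0) = v(5/2) = 0, and [u' v]_0^5/2 = 0.
Weak formulation: find u (satisfying any essential BC) such that ∫_0^5/2 u'(x) v'(x) dx = ∫_0^5/2 f v dx for all v ∈ V.
Substituting f(x) = 6*sin(4*π*x/5), the right-hand side is ∫_0^5/2 (6*sin(4*π*x/5)) v dx.


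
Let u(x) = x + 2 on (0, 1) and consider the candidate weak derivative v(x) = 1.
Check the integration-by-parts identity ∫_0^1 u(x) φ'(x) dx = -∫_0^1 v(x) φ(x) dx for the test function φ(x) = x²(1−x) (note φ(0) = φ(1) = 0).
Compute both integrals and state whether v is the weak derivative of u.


LHS = -1/12, RHS = -1/12. Yes, v = u' weakly.

u(x) = x + 2, classical derivative u'(x) = 1.
φ(x) = x²(1−x), so φ'(x) = x*(2 - 3*x).
Note φ(0) = φ(1) = 0, so the boundary term u·φ vanishes.
LHS = ∫_0^1 u(x) φ'(x) dx = ∫_0^1 (-3*x^3 - 4*x^2 + 4*x) dx. Term by term:
  ∫_0^1 -3*x^3 dx = -3/4;  ∫_0^1 -4*x^2 dx = -4/3;  ∫_0^1 4*x dx = 2.
Sum: -3/4 − 4/3 + 2 = -1/12.
So LHS = -1/12.
∫_0^1 v(x) φ(x) dx = ∫_0^1 (-x^3 + x^2) dx. Term by term:
  ∫_0^1 -x^3 dx = -1/4;  ∫_0^1 x^2 dx = 1/3.
Sum: -1/4 + 1/3 = 1/12.
So RHS = -∫_0^1 v(x) φ(x) dx = -1/12.
LHS = RHS, so the identity holds for this test φ.
Moreover u is smooth here and v(x) = u'(x) = 1 pointwise, so the identity holds for every test function. Hence v is the weak derivative of u.


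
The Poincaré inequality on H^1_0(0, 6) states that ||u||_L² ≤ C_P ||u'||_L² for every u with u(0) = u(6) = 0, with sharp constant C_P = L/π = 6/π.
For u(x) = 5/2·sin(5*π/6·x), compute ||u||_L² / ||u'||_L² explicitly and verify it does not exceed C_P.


||u||_L² / ||u'||_L² = 6/(5*π) < C_P = 6/π.

u(x) = 5/2·sin(5*π/6·x), so u'(x) = 25*π*cos(5*π*x/6)/12.
Writing u(x) = A·sin(kπx/L) with A = 5/2 and k = 5, use ∫_0^L sin²(kπx/L) dx = L/2 and ∫_0^L cos²(kπx/L) dx = L/2.
u² = 25/4·sin²(5*π/6·x) and (u')² = 625*π^2/144·cos²(5*π/6·x), and each of sin², cos² integrates to L/2 = 3 over (0, 6).
∫_0^6 u² dx = 75/4, so ||u||_L² = 5*sqrt(3)/2.
∫_0^6 (u')² dx = 625*π^2/48, so ||u'||_L² = 25*sqrt(3)*π/12.
Ratio ||u||_L² / ||u'||_L² = 6/(5*π).
Sharp Poincaré constant on H^1_0(0, 6) is C_P = L/π = 6/π, achieved by sin(π/6·x).
This is the k = 5 harmonic; the ratio L/(kπ) is strictly less than C_P = L/π, consistent with the sharp inequality ||u||_L² ≤ C_P ||u'||_L².


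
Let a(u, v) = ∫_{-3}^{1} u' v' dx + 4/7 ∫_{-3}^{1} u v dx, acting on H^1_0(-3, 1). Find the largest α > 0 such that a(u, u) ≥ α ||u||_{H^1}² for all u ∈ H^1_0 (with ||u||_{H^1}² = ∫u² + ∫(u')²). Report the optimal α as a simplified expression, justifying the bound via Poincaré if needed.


α = (64/7 + π^2)/(π^2 + 16)

Coercivity of a(·,·) on H^1_0(-3, 1) means a(u, u) ≥ α ||u||_{H^1}² for every u ∈ H^1_0.
The interval has length L = 4, and Poincaré/coercivity depend only on L. Here a(u, u) = ∫(u')² + (4/7)·∫u².
Here 0 < c = 4/7 < 1. The condition a(u,u) ≥ α||u||_{H^1}² reads (1−α)∫(u')² ≥ (α−c)∫u². Any admissible α is ≤ 1 (rapidly oscillating u have ∫u²/∫(u')² → 0), and α = 1 would force 0 ≥ (1−c)∫u², impossible since c < 1; so 1−α > 0. By the sharp Poincaré inequality on H^1_0 of an interval of length L, ∫(u')² ≥ (π/L)²∫u² with equality for the first sine mode sin(π(x−x₀)/L) (x₀ the left endpoint), so the inequality holds for all u iff (1−α)(π/L)² ≥ α − c, i.e. α ≤ ((π/L)² + c)/((π/L)² + 1) = (1 + c(L/π)²)/(1 + (L/π)²). With (π/L)² = π^2/16 and c = 4/7, the largest admissible constant is α = ((π/L)² + c)/((π/L)² + 1).
Simplifying, α = (64/7 + π^2)/(π^2 + 16).


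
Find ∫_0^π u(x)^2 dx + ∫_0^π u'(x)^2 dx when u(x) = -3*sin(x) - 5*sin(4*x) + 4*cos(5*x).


||u||_{H^1(0,π)}^2 = 8320/9 + 859*π/2

u'(x) = -20*sin(5*x) - 3*cos(x) - 20*cos(4*x).
Expand u² and (u')² and integrate term by term on (0, π), using: for integers n ≥ 1, ∫_0^π sin²(nx) dx = ∫_0^π cos²(nx) dx = π/2; for n ≠ n', ∫_0^π sin(nx)sin(n'x) dx = ∫_0^π cos(nx)cos(n'x) dx = 0; and by product-to-sum, ∫_0^π sin(nx)cos(n'x) dx = ½∫_0^π [sin((n+n')x) + sin((n−n')x)] dx, which is 0 when n+n' is even and 2n/(n²−n'²) when n+n' is odd (it need not vanish on (0, π)).
  u² squared terms: (-5)²·∫sin(4x)² dx = 25·π/2 = 25*π/2;  (-3)²·∫sin(x)² dx = 9·π/2 = 9*π/2;  (4)²·∫cos(5x)² dx = 16·π/2 = 8*π.
  u² cross terms: 2·(-5)·(-3)·∫sin(4x)·sin(x) dx = 30·(0) = 0;  2·(-5)·(4)·∫sin(4x)·cos(5x) dx = -40·(-8/9) = 320/9;  2·(-3)·(4)·∫sin(x)·cos(5x) dx = -24·(0) = 0.
  So ∫_0^π u² dx = 25*π/2 + 9*π/2 + 8*π + 0 + 320/9 + 0 = 320/9 + 25*π.
  (u')² squared terms: (-20)²·∫cos(4x)² dx = 400·π/2 = 200*π;  (-20)²·∫sin(5x)² dx = 400·π/2 = 200*π;  (-3)²·∫cos(x)² dx = 9·π/2 = 9*π/2.
  (u')² cross terms: 2·(-20)·(-20)·∫cos(4x)·sin(5x) dx = 800·(10/9) = 8000/9;  2·(-20)·(-3)·∫cos(4x)·cos(x) dx = 120·(0) = 0;  2·(-20)·(-3)·∫sin(5x)·cos(x) dx = 120·(0) = 0.
  So ∫_0^π (u')² dx = 200*π + 200*π + 9*π/2 + 8000/9 + 0 + 0 = 8000/9 + 809*π/2.
||u||_{H^1}^2 = (320/9 + 25*π) + (8000/9 + 809*π/2) = 8320/9 + 859*π/2.


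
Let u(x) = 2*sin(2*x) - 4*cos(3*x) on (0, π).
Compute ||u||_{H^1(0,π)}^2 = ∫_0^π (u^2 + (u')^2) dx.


||u||_{H^1(0,π)}^2 = 128 + 90*π

u'(x) = 12*sin(3*x) + 4*cos(2*x).
Expand u² and (u')² and integrate term by term on (0, π), using: for integers n ≥ 1, ∫_0^π sin²(nx) dx = ∫_0^π cos²(nx) dx = π/2; for n ≠ n', ∫_0^π sin(nx)sin(n'x) dx = ∫_0^π cos(nx)cos(n'x) dx = 0; and by product-to-sum, ∫_0^π sin(nx)cos(n'x) dx = ½∫_0^π [sin((n+n')x) + sin((n−n')x)] dx, which is 0 when n+n' is even and 2n/(n²−n'²) when n+n' is odd (it need not vanish on (0, π)).
  u² squared terms: (-4)²·∫cos(3x)² dx = 16·π/2 = 8*π;  (2)²·∫sin(2x)² dx = 4·π/2 = 2*π.
  u² cross terms: 2·(-4)·(2)·∫cos(3x)·sin(2x) dx = -16·(-4/5) = 64/5.
  So ∫_0^π u² dx = 8*π + 2*π + 64/5 = 64/5 + 10*π.
  (u')² squared terms: (4)²·∫cos(2x)² dx = 16·π/2 = 8*π;  (12)²·∫sin(3x)² dx = 144·π/2 = 72*π.
  (u')² cross terms: 2·(4)·(12)·∫cos(2x)·sin(3x) dx = 96·(6/5) = 576/5.
  So ∫_0^π (u')² dx = 8*π + 72*π + 576/5 = 576/5 + 80*π.
||u||_{H^1}^2 = (64/5 + 10*π) + (576/5 + 80*π) = 128 + 90*π.


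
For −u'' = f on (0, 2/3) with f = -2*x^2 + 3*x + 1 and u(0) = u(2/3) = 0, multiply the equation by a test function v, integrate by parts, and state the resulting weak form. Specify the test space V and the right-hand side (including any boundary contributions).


V = H^1_0(0, 2/3) (so v(0) = v(2/3) = 0); weak form: ∫_0^2/3 u'v' dx = ∫_0^2/3 (-2*x^2 + 3*x + 1) v dx for all v ∈ V.

Multiply both sides by a test function v and integrate from 0 to 2/3:
  ∫_0^2/3 −u''(x) v(x) dx = ∫_0^2/3 f(x) v(x) dx.
Integrate the LHS by parts once:
  ∫_0^2/3 −u'' v dx = −[u'(x) v(x)]_0^2/3 + ∫_0^2/3 u'(x) v'(x) dx.
Thus ∫_0^2/3 u'(x) v'(x) dx = ∫_0^2/3 f(x) v(x) dx + [u'(x) v(x)]_0^2/3.
Choose V so that boundary terms are either known or forced to vanish.
u is Dirichlet: u(0) = u(2/3) = 0. Let V = H^1_0(0, 2/3); then v(0) = v(2/3) = 0, and [u' v]_0^2/3 = 0.
Weak formulation: find u (satisfying any essential BC) such that ∫_0^2/3 u'(x) v'(x) dx = ∫_0^2/3 f v dx for all v ∈ V.
Substituting f(x) = -2*x^2 + 3*x + 1, the right-hand side is ∫_0^2/3 (-2*x^2 + 3*x + 1) v dx.


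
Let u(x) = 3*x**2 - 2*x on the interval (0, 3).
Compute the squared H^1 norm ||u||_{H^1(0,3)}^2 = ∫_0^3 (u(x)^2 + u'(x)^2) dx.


||u||_{H^1}^2 = 2292/5

The H^1 norm (squared) on an interval (0, L) is
  ||u||_{H^1}^2 = ∫_0^L u(x)^2 dx + ∫_0^L u'(x)^2 dx.
Compute u'(x) = 6*x - 2.
Then u(x)^2 = 9*x**4 - 12*x**3 + 4*x**2 and u'(x)^2 = 36*x**2 - 24*x + 4.
Integrate each monomial from 0 to 3 using ∫_0^3 c·x^n dx = c·3^(n+1)/(n+1):
  ∫_0^3 u(x)^2 dx = ∫_0^3 (9*x^4 - 12*x^3 + 4*x^2) dx. Term by term:
    ∫_0^3 9*x^4 dx = 2187/5;  ∫_0^3 -12*x^3 dx = -243;  ∫_0^3 4*x^2 dx = 36.
  Sum: 2187/5 − 243 + 36 = 1152/5.
  ∫_0^3 u'(x)^2 dx = ∫_0^3 (36*x^2 - 24*x + 4) dx. Term by term:
    ∫_0^3 36*x^2 dx = 324;  ∫_0^3 -24*x dx = -108;  ∫_0^3 4 dx = 12.
  Sum: 324 − 108 + 12 = 228.
Adding: ||u||_{H^1}^2 = 1152/5 + 228 = 2292/5.


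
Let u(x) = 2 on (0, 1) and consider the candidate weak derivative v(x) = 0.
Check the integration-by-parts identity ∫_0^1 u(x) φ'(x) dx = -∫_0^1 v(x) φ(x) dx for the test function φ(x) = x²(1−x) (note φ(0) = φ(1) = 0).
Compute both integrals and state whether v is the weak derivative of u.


LHS = 0, RHS = 0. Yes, v = u' weakly.

u(x) = 2, classical derivative u'(x) = 0.
φ(x) = x²(1−x), so φ'(x) = x*(2 - 3*x).
Note φ(0) = φ(1) = 0, so the boundary term u·φ vanishes.
LHS = ∫_0^1 u(x) φ'(x) dx = ∫_0^1 (-6*x^2 + 4*x) dx. Term by term:
  ∫_0^1 -6*x^2 dx = -2;  ∫_0^1 4*x dx = 2.
Sum: -2 + 2 = 0.
So LHS = 0.
∫_0^1 v(x) φ(x) dx = ∫_0^1 (0) dx. Term by term:
  ∫_0^1 0 dx = 0.
So RHS = -∫_0^1 v(x) φ(x) dx = 0.
LHS = RHS, so the identity holds for this test φ.
Moreover u is smooth here and v(x) = u'(x) = 0 pointwise, so the identity holds for every test function. Hence v is the weak derivative of u.


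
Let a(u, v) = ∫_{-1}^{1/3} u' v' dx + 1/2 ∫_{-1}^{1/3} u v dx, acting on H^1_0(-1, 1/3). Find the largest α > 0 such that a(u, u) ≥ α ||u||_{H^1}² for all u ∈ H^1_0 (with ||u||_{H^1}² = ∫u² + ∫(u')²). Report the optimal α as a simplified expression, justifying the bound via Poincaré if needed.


α = (8 + 9*π^2)/(16 + 9*π^2)

Coercivity of a(·,·) on H^1_0(-1, 1/3) means a(u, u) ≥ α ||u||_{H^1}² for every u ∈ H^1_0.
The interval has length L = 4/3, and Poincaré/coercivity depend only on L. Here a(u, u) = ∫(u')² + (1/2)·∫u².
Here 0 < c = 1/2 < 1. The condition a(u,u) ≥ α||u||_{H^1}² reads (1−α)∫(u')² ≥ (α−c)∫u². Any admissible α is ≤ 1 (rapidly oscillating u have ∫u²/∫(u')² → 0), and α = 1 would force 0 ≥ (1−c)∫u², impossible since c < 1; so 1−α > 0. By the sharp Poincaré inequality on H^1_0 of an interval of length L, ∫(u')² ≥ (π/L)²∫u² with equality for the first sine mode sin(π(x−x₀)/L) (x₀ the left endpoint), so the inequality holds for all u iff (1−α)(π/L)² ≥ α − c, i.e. α ≤ ((π/L)² + c)/((π/L)² + 1) = (1 + c(L/π)²)/(1 + (L/π)²). With (π/L)² = 9*π^2/16 and c = 1/2, the largest admissible constant is α = ((π/L)² + c)/((π/L)² + 1).
Simplifying, α = (8 + 9*π^2)/(16 + 9*π^2).


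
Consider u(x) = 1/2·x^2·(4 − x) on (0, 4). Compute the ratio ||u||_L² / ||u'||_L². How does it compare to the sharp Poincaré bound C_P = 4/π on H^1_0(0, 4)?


||u||_L² / ||u'||_L² = 2*sqrt(14)/7 < C_P = 4/π.

u(x) = 1/2·x^2·(4 − x), so u'(x) = x*(8 - 3*x)/2.
u(x) = 1/2·x^2·(4 − x) vanishes at x = 0 and x = 4, so u ∈ H^1_0(0, 4). Differentiate via the product rule and integrate the resulting polynomials term by term.
  ∫_0^4 u² dx = ∫_0^4 (x^6/4 - 2*x^5 + 4*x^4) dx. Term by term:
    ∫_0^4 x^6/4 dx = 4096/7;  ∫_0^4 -2*x^5 dx = -4096/3;  ∫_0^4 4*x^4 dx = 4096/5.
  Sum: 4096/7 − 4096/3 + 4096/5 = 4096/105.
  ∫_0^4 (u')² dx = ∫_0^4 (9*x^4/4 - 12*x^3 + 16*x^2) dx. Term by term:
    ∫_0^4 9*x^4/4 dx = 2304/5;  ∫_0^4 -12*x^3 dx = -768;  ∫_0^4 16*x^2 dx = 1024/3.
  Sum: 2304/5 − 768 + 1024/3 = 512/15.
∫_0^4 u² dx = 4096/105, so ||u||_L² = 64*sqrt(105)/105.
∫_0^4 (u')² dx = 512/15, so ||u'||_L² = 16*sqrt(30)/15.
Ratio ||u||_L² / ||u'||_L² = 2*sqrt(14)/7.
Sharp Poincaré constant on H^1_0(0, 4) is C_P = L/π = 4/π, achieved by sin(π/4·x).
A polynomial bump cannot attain the sharp Poincaré constant (only the first sine eigenfunction does), so the ratio is strictly less than C_P, consistent with ||u||_L² ≤ C_P ||u'||_L².


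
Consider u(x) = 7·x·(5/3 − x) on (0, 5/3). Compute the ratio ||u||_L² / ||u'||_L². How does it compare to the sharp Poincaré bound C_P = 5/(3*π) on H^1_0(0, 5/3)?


||u||_L² / ||u'||_L² = sqrt(10)/6 < C_P = 5/(3*π).

u(x) = 7·x·(5/3 − x), so u'(x) = 35/3 - 14*x.
u(x) = 7·x·(5/3 − x) vanishes at x = 0 and x = 5/3, so u ∈ H^1_0(0, 5/3). Differentiate via the product rule and integrate the resulting polynomials term by term.
  ∫_0^5/3 u² dx = ∫_0^5/3 (49*x^4 - 490*x^3/3 + 1225*x^2/9) dx. Term by term:
    ∫_0^5/3 49*x^4 dx = 30625/243;  ∫_0^5/3 -490*x^3/3 dx = -153125/486;  ∫_0^5/3 1225*x^2/9 dx = 153125/729.
  Sum: 30625/243 − 153125/486 + 153125/729 = 30625/1458.
  ∫_0^5/3 (u')² dx = ∫_0^5/3 (196*x^2 - 980*x/3 + 1225/9) dx. Term by term:
    ∫_0^5/3 196*x^2 dx = 24500/81;  ∫_0^5/3 -980*x/3 dx = -12250/27;  ∫_0^5/3 1225/9 dx = 6125/27.
  Sum: 24500/81 − 12250/27 + 6125/27 = 6125/81.
∫_0^5/3 u² dx = 30625/1458, so ||u||_L² = 175*sqrt(2)/54.
∫_0^5/3 (u')² dx = 6125/81, so ||u'||_L² = 35*sqrt(5)/9.
Ratio ||u||_L² / ||u'||_L² = sqrt(10)/6.
Sharp Poincaré constant on H^1_0(0, 5/3) is C_P = L/π = 5/(3*π), achieved by sin(3*π/5·x).
A polynomial bump cannot attain the sharp Poincaré constant (only the first sine eigenfunction does), so the ratio is strictly less than C_P, consistent with ||u||_L² ≤ C_P ||u'||_L².


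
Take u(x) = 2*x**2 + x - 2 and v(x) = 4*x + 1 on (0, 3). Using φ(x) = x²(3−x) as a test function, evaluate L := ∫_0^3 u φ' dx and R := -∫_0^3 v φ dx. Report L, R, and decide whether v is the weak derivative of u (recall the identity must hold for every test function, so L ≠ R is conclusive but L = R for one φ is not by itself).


LHS = -1107/20, RHS = -1107/20. Yes, v = u' weakly.

u(x) = 2*x**2 + x - 2, classical derivative u'(x) = 4*x + 1.
φ(x) = x²(3−x), so φ'(x) = 3*x*(2 - x).
Note φ(0) = φ(3) = 0, so the boundary term u·φ vanishes.
LHS = ∫_0^3 u(x) φ'(x) dx = ∫_0^3 (-6*x^4 + 9*x^3 + 12*x^2 - 12*x) dx. Term by term:
  ∫_0^3 -6*x^4 dx = -1458/5;  ∫_0^3 9*x^3 dx = 729/4;  ∫_0^3 12*x^2 dx = 108;
  ∫_0^3 -12*x dx = -54.
Sum: -1458/5 + 729/4 + 108 − 54 = -1107/20.
So LHS = -1107/20.
∫_0^3 v(x) φ(x) dx = ∫_0^3 (-4*x^4 + 11*x^3 + 3*x^2) dx. Term by term:
  ∫_0^3 -4*x^4 dx = -972/5;  ∫_0^3 11*x^3 dx = 891/4;  ∫_0^3 3*x^2 dx = 27.
Sum: -972/5 + 891/4 + 27 = 1107/20.
So RHS = -∫_0^3 v(x) φ(x) dx = -1107/20.
LHS = RHS, so the identity holds for this test φ.
Moreover u is smooth here and v(x) = u'(x) = 4*x + 1 pointwise, so the identity holds for every test function. Hence v is the weak derivative of u.


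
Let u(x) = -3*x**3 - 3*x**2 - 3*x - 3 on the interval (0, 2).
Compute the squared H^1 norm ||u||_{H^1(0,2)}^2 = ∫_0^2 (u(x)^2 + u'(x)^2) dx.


||u||_{H^1}^2 = 72792/35

The H^1 norm (squared) on an interval (0, L) is
  ||u||_{H^1}^2 = ∫_0^L u(x)^2 dx + ∫_0^L u'(x)^2 dx.
Compute u'(x) = -9*x**2 - 6*x - 3.
Then u(x)^2 = 9*x**6 + 18*x**5 + 27*x**4 + 36*x**3 + 27*x**2 + 18*x + 9 and u'(x)^2 = 81*x**4 + 108*x**3 + 90*x**2 + 36*x + 9.
Integrate each monomial from 0 to 2 using ∫_0^2 c·x^n dx = c·2^(n+1)/(n+1):
  ∫_0^2 u(x)^2 dx = ∫_0^2 (9*x^6 + 18*x^5 + 27*x^4 + 36*x^3 + 27*x^2 + 18*x + 9) dx. Term by term:
    ∫_0^2 9*x^6 dx = 1152/7;  ∫_0^2 18*x^5 dx = 192;  ∫_0^2 27*x^4 dx = 864/5;
    ∫_0^2 36*x^3 dx = 144;  ∫_0^2 27*x^2 dx = 72;  ∫_0^2 18*x dx = 36;
    ∫_0^2 9 dx = 18.
  Sum: 1152/7 + 192 + 864/5 + 144 + 72 + 36 + 18 = 27978/35.
  ∫_0^2 u'(x)^2 dx = ∫_0^2 (81*x^4 + 108*x^3 + 90*x^2 + 36*x + 9) dx. Term by term:
    ∫_0^2 81*x^4 dx = 2592/5;  ∫_0^2 108*x^3 dx = 432;  ∫_0^2 90*x^2 dx = 240;
    ∫_0^2 36*x dx = 72;  ∫_0^2 9 dx = 18.
  Sum: 2592/5 + 432 + 240 + 72 + 18 = 6402/5.
Adding: ||u||_{H^1}^2 = 27978/35 + 6402/5 = 72792/35.


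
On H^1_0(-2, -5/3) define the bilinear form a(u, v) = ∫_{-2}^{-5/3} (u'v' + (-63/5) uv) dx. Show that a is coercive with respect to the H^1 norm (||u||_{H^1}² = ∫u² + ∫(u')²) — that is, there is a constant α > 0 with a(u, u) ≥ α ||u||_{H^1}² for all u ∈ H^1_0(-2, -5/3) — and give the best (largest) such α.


α = 9*(-7 + 5*π^2)/(5*(1 + 9*π^2))

Coercivity of a(·,·) on H^1_0(-2, -5/3) means a(u, u) ≥ α ||u||_{H^1}² for every u ∈ H^1_0.
The interval has length L = 1/3, and Poincaré/coercivity depend only on L. Here a(u, u) = ∫(u')² + (-63/5)·∫u².
Here c = -63/5 < 0 with |c| < (π/L)² = 9*π^2, so coercivity still holds. The condition a(u,u) ≥ α||u||_{H^1}² reads (1−α)∫(u')² ≥ (α−c)∫u². Any admissible α is ≤ 1 (rapidly oscillating u have ∫u²/∫(u')² → 0), and α = 1 would force 0 ≥ (1−c)∫u², impossible since c < 1; so 1−α > 0. By the sharp Poincaré inequality on H^1_0 of an interval of length L, ∫(u')² ≥ (π/L)²∫u² with equality for the first sine mode sin(π(x−x₀)/L) (x₀ the left endpoint), so the inequality holds for all u iff (1−α)(π/L)² ≥ α − c, i.e. α ≤ ((π/L)² + c)/((π/L)² + 1) = (1 + c(L/π)²)/(1 + (L/π)²). (Direct route, valid since c ≤ 0: Poincaré gives c∫u² ≥ c(L/π)²∫(u')², so a(u,u) ≥ (1 + c(L/π)²)∫(u')², while ||u||_{H^1}² ≤ (1 + (L/π)²)∫(u')²; dividing yields the same α.) With (π/L)² = 9*π^2 and c = -63/5, the largest admissible constant is α = ((π/L)² + c)/((π/L)² + 1).
Simplifying, α = 9*(-7 + 5*π^2)/(5*(1 + 9*π^2)).


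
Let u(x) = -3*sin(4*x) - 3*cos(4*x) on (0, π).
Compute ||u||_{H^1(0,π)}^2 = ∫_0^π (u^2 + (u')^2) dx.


||u||_{H^1(0,π)}^2 = 153*π

u'(x) = 12*sin(4*x) - 12*cos(4*x).
Expand u² and (u')² and integrate term by term on (0, π), using: for integers n ≥ 1, ∫_0^π sin²(nx) dx = ∫_0^π cos²(nx) dx = π/2; for n ≠ n', ∫_0^π sin(nx)sin(n'x) dx = ∫_0^π cos(nx)cos(n'x) dx = 0; and by product-to-sum, ∫_0^π sin(nx)cos(n'x) dx = ½∫_0^π [sin((n+n')x) + sin((n−n')x)] dx, which is 0 when n+n' is even and 2n/(n²−n'²) when n+n' is odd (it need not vanish on (0, π)).
  u² squared terms: (-3)²·∫cos(4x)² dx = 9·π/2 = 9*π/2;  (-3)²·∫sin(4x)² dx = 9·π/2 = 9*π/2.
  u² cross terms: 2·(-3)·(-3)·∫cos(4x)·sin(4x) dx = 18·(0) = 0.
  So ∫_0^π u² dx = 9*π/2 + 9*π/2 + 0 = 9*π.
  (u')² squared terms: (-12)²·∫cos(4x)² dx = 144·π/2 = 72*π;  (12)²·∫sin(4x)² dx = 144·π/2 = 72*π.
  (u')² cross terms: 2·(-12)·(12)·∫cos(4x)·sin(4x) dx = -288·(0) = 0.
  So ∫_0^π (u')² dx = 72*π + 72*π + 0 = 144*π.
||u||_{H^1}^2 = (9*π) + (144*π) = 153*π.


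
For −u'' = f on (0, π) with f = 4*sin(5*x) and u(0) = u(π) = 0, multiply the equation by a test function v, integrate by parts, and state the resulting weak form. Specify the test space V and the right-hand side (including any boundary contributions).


V = H^1_0(0, π) (so v(0) = v(π) = 0); weak form: ∫_0^π u'v' dx = ∫_0^π (4*sin(5*x)) v dx for all v ∈ V.

Multiply both sides by a test function v and integrate from 0 to π:
  ∫_0^π −u''(x) v(x) dx = ∫_0^π f(x) v(x) dx.
Integrate the LHS by parts once:
  ∫_0^π −u'' v dx = −[u'(x) v(x)]_0^π + ∫_0^π u'(x) v'(x) dx.
Thus ∫_0^π u'(x) v'(x) dx = ∫_0^π f(x) v(x) dx + [u'(x) v(x)]_0^π.
Choose V so that boundary terms are either known or forced to vanish.
u is Dirichlet: u(0) = u(π) = 0. Let V = H^1_0(0, π); then v(0) = v(π) = 0, and [u' v]_0^π = 0.
Weak formulation: find u (satisfying any essential BC) such that ∫_0^π u'(x) v'(x) dx = ∫_0^π f v dx for all v ∈ V.
Substituting f(x) = 4*sin(5*x), the right-hand side is ∫_0^π (4*sin(5*x)) v dx.


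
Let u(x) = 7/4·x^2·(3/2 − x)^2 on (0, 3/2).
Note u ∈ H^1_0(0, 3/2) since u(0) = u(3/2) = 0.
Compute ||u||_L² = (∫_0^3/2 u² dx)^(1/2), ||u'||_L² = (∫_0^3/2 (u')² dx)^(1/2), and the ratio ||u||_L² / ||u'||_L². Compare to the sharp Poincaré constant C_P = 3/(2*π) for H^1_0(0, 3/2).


||u||_L² / ||u'||_L² = sqrt(3)/4 < C_P = 3/(2*π).

u(x) = 7/4·x^2·(3/2 − x)^2, so u'(x) = 7*x*(2*x - 3)*(4*x - 3)/8.
u(x) = 7/4·x^2·(3/2 − x)^2 vanishes at x = 0 and x = 3/2, so u ∈ H^1_0(0, 3/2). Differentiate via the product rule and integrate the resulting polynomials term by term.
  ∫_0^3/2 u² dx = ∫_0^3/2 (49*x^8/16 - 147*x^7/8 + 1323*x^6/32 - 1323*x^5/32 + 3969*x^4/256) dx. Term by term:
    ∫_0^3/2 49*x^8/16 dx = 107163/8192;  ∫_0^3/2 -147*x^7/8 dx = -964467/16384;  ∫_0^3/2 1323*x^6/32 dx = 413343/4096;
    ∫_0^3/2 -1323*x^5/32 dx = -321489/4096;  ∫_0^3/2 3969*x^4/256 dx = 964467/40960.
  Sum: 107163/8192 − 964467/16384 + 413343/4096 − 321489/4096 + 964467/40960 = 15309/81920.
  ∫_0^3/2 (u')² dx = ∫_0^3/2 (49*x^6 - 441*x^5/2 + 5733*x^4/16 - 3969*x^3/16 + 3969*x^2/64) dx. Term by term:
    ∫_0^3/2 49*x^6 dx = 15309/128;  ∫_0^3/2 -441*x^5/2 dx = -107163/256;  ∫_0^3/2 5733*x^4/16 dx = 1393119/2560;
    ∫_0^3/2 -3969*x^3/16 dx = -321489/1024;  ∫_0^3/2 3969*x^2/64 dx = 35721/512.
  Sum: 15309/128 − 107163/256 + 1393119/2560 − 321489/1024 + 35721/512 = 5103/5120.
∫_0^3/2 u² dx = 15309/81920, so ||u||_L² = 27*sqrt(105)/640.
∫_0^3/2 (u')² dx = 5103/5120, so ||u'||_L² = 27*sqrt(35)/160.
Ratio ||u||_L² / ||u'||_L² = sqrt(3)/4.
Sharp Poincaré constant on H^1_0(0, 3/2) is C_P = L/π = 3/(2*π), achieved by sin(2*π/3·x).
A polynomial bump cannot attain the sharp Poincaré constant (only the first sine eigenfunction does), so the ratio is strictly less than C_P, consistent with ||u||_L² ≤ C_P ||u'||_L².


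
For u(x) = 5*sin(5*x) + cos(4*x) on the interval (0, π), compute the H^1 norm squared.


||u||_{H^1(0,π)}^2 = 1700/9 + 667*π/2

u'(x) = -4*sin(4*x) + 25*cos(5*x).
Expand u² and (u')² and integrate term by term on (0, π), using: for integers n ≥ 1, ∫_0^π sin²(nx) dx = ∫_0^π cos²(nx) dx = π/2; for n ≠ n', ∫_0^π sin(nx)sin(n'x) dx = ∫_0^π cos(nx)cos(n'x) dx = 0; and by product-to-sum, ∫_0^π sin(nx)cos(n'x) dx = ½∫_0^π [sin((n+n')x) + sin((n−n')x)] dx, which is 0 when n+n' is even and 2n/(n²−n'²) when n+n' is odd (it need not vanish on (0, π)).
  u² squared terms: (5)²·∫sin(5x)² dx = 25·π/2 = 25*π/2;  (1)²·∫cos(4x)² dx = 1·π/2 = π/2.
  u² cross terms: 2·(5)·(1)·∫sin(5x)·cos(4x) dx = 10·(10/9) = 100/9.
  So ∫_0^π u² dx = 25*π/2 + π/2 + 100/9 = 100/9 + 13*π.
  (u')² squared terms: (-4)²·∫sin(4x)² dx = 16·π/2 = 8*π;  (25)²·∫cos(5x)² dx = 625·π/2 = 625*π/2.
  (u')² cross terms: 2·(-4)·(25)·∫sin(4x)·cos(5x) dx = -200·(-8/9) = 1600/9.
  So ∫_0^π (u')² dx = 8*π + 625*π/2 + 1600/9 = 1600/9 + 641*π/2.
||u||_{H^1}^2 = (100/9 + 13*π) + (1600/9 + 641*π/2) = 1700/9 + 667*π/2.


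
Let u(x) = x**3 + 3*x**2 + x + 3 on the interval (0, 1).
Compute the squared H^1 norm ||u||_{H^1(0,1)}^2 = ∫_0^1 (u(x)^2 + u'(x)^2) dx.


||u||_{H^1}^2 = 1186/21

The H^1 norm (squared) on an interval (0, L) is
  ||u||_{H^1}^2 = ∫_0^L u(x)^2 dx + ∫_0^L u'(x)^2 dx.
Compute u'(x) = 3*x**2 + 6*x + 1.
Then u(x)^2 = x**6 + 6*x**5 + 11*x**4 + 12*x**3 + 19*x**2 + 6*x + 9 and u'(x)^2 = 9*x**4 + 36*x**3 + 42*x**2 + 12*x + 1.
Integrate each monomial from 0 to 1 using ∫_0^1 c·x^n dx = c·1^(n+1)/(n+1):
  ∫_0^1 u(x)^2 dx = ∫_0^1 (x^6 + 6*x^5 + 11*x^4 + 12*x^3 + 19*x^2 + 6*x + 9) dx. Term by term:
    ∫_0^1 x^6 dx = 1/7;  ∫_0^1 6*x^5 dx = 1;  ∫_0^1 11*x^4 dx = 11/5;
    ∫_0^1 12*x^3 dx = 3;  ∫_0^1 19*x^2 dx = 19/3;  ∫_0^1 6*x dx = 3;
    ∫_0^1 9 dx = 9.
  Sum: 1/7 + 1 + 11/5 + 3 + 19/3 + 3 + 9 = 2591/105.
  ∫_0^1 u'(x)^2 dx = ∫_0^1 (9*x^4 + 36*x^3 + 42*x^2 + 12*x + 1) dx. Term by term:
    ∫_0^1 9*x^4 dx = 9/5;  ∫_0^1 36*x^3 dx = 9;  ∫_0^1 42*x^2 dx = 14;
    ∫_0^1 12*x dx = 6;  ∫_0^1 1 dx = 1.
  Sum: 9/5 + 9 + 14 + 6 + 1 = 159/5.
Adding: ||u||_{H^1}^2 = 2591/105 + 159/5 = 1186/21.


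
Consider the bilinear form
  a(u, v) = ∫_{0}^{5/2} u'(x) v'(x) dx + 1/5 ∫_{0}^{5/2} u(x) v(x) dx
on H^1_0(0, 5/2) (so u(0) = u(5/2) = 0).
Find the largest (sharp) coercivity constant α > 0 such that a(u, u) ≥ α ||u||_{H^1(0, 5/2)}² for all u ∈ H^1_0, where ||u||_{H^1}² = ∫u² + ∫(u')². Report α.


α = (5 + 4*π^2)/(25 + 4*π^2)

Coercivity of a(·,·) on H^1_0(0, 5/2) means a(u, u) ≥ α ||u||_{H^1}² for every u ∈ H^1_0.
The interval has length L = 5/2, and Poincaré/coercivity depend only on L. Here a(u, u) = ∫(u')² + (1/5)·∫u².
Here 0 < c = 1/5 < 1. The condition a(u,u) ≥ α||u||_{H^1}² reads (1−α)∫(u')² ≥ (α−c)∫u². Any admissible α is ≤ 1 (rapidly oscillating u have ∫u²/∫(u')² → 0), and α = 1 would force 0 ≥ (1−c)∫u², impossible since c < 1; so 1−α > 0. By the sharp Poincaré inequality on H^1_0 of an interval of length L, ∫(u')² ≥ (π/L)²∫u² with equality for the first sine mode sin(π(x−x₀)/L) (x₀ the left endpoint), so the inequality holds for all u iff (1−α)(π/L)² ≥ α − c, i.e. α ≤ ((π/L)² + c)/((π/L)² + 1) = (1 + c(L/π)²)/(1 + (L/π)²). With (π/L)² = 4*π^2/25 and c = 1/5, the largest admissible constant is α = ((π/L)² + c)/((π/L)² + 1).
Simplifying, α = (5 + 4*π^2)/(25 + 4*π^2).


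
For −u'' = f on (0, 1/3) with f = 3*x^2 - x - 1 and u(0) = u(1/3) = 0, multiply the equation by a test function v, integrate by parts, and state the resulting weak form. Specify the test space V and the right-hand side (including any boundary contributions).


V = H^1_0(0, 1/3) (so v(0) = v(1/3) = 0); weak form: ∫_0^1/3 u'v' dx = ∫_0^1/3 (3*x^2 - x - 1) v dx for all v ∈ V.

Multiply both sides by a test function v and integrate from 0 to 1/3:
  ∫_0^1/3 −u''(x) v(x) dx = ∫_0^1/3 f(x) v(x) dx.
Integrate the LHS by parts once:
  ∫_0^1/3 −u'' v dx = −[u'(x) v(x)]_0^1/3 + ∫_0^1/3 u'(x) v'(x) dx.
Thus ∫_0^1/3 u'(x) v'(x) dx = ∫_0^1/3 f(x) v(x) dx + [u'(x) v(x)]_0^1/3.
Choose V so that boundary terms are either known or forced to vanish.
u is Dirichlet: u(0) = u(1/3) = 0. Let V = H^1_0(0, 1/3); then v(0) = v(1/3) = 0, and [u' v]_0^1/3 = 0.
Weak formulation: find u (satisfying any essential BC) such that ∫_0^1/3 u'(x) v'(x) dx = ∫_0^1/3 f v dx for all v ∈ V.
Substituting f(x) = 3*x^2 - x - 1, the right-hand side is ∫_0^1/3 (3*x^2 - x - 1) v dx.


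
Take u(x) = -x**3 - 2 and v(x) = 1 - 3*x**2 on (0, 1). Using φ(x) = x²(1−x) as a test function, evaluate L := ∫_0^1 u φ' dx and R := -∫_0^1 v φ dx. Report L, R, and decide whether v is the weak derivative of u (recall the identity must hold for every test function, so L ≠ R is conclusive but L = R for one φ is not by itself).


LHS = 1/10, RHS = 1/60. No, v is not the weak derivative of u.

u(x) = -x**3 - 2, classical derivative u'(x) = -3*x**2.
φ(x) = x²(1−x), so φ'(x) = x*(2 - 3*x).
Note φ(0) = φ(1) = 0, so the boundary term u·φ vanishes.
LHS = ∫_0^1 u(x) φ'(x) dx = ∫_0^1 (3*x^5 - 2*x^4 + 6*x^2 - 4*x) dx. Term by term:
  ∫_0^1 3*x^5 dx = 1/2;  ∫_0^1 -2*x^4 dx = -2/5;  ∫_0^1 6*x^2 dx = 2;
  ∫_0^1 -4*x dx = -2.
Sum: 1/2 − 2/5 + 2 − 2 = 1/10.
So LHS = 1/10.
∫_0^1 v(x) φ(x) dx = ∫_0^1 (3*x^5 - 3*x^4 - x^3 + x^2) dx. Term by term:
  ∫_0^1 3*x^5 dx = 1/2;  ∫_0^1 -3*x^4 dx = -3/5;  ∫_0^1 -x^3 dx = -1/4;
  ∫_0^1 x^2 dx = 1/3.
Sum: 1/2 − 3/5 − 1/4 + 1/3 = -1/60.
So RHS = -∫_0^1 v(x) φ(x) dx = 1/60.
LHS − RHS = 1/12 ≠ 0, so the identity fails.
(For a valid weak derivative the identity must hold for EVERY test function, in particular this one. The failure shows v is NOT the weak derivative of u.)
Correct weak derivative would be u'(x) = -3*x**2.


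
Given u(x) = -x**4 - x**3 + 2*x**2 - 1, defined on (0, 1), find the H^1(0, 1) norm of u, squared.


||u||_{H^1}^2 = 2081/1260

The H^1 norm (squared) on an interval (0, L) is
  ||u||_{H^1}^2 = ∫_0^L u(x)^2 dx + ∫_0^L u'(x)^2 dx.
Compute u'(x) = -4*x**3 - 3*x**2 + 4*x.
Then u(x)^2 = x**8 + 2*x**7 - 3*x**6 - 4*x**5 + 6*x**4 + 2*x**3 - 4*x**2 + 1 and u'(x)^2 = 16*x**6 + 24*x**5 - 23*x**4 - 24*x**3 + 16*x**2.
Integrate each monomial from 0 to 1 using ∫_0^1 c·x^n dx = c·1^(n+1)/(n+1):
  ∫_0^1 u(x)^2 dx = ∫_0^1 (x^8 + 2*x^7 - 3*x^6 - 4*x^5 + 6*x^4 + 2*x^3 - 4*x^2 + 1) dx. Term by term:
    ∫_0^1 x^8 dx = 1/9;  ∫_0^1 2*x^7 dx = 1/4;  ∫_0^1 -3*x^6 dx = -3/7;
    ∫_0^1 -4*x^5 dx = -2/3;  ∫_0^1 6*x^4 dx = 6/5;  ∫_0^1 2*x^3 dx = 1/2;
    ∫_0^1 -4*x^2 dx = -4/3;  ∫_0^1 1 dx = 1.
  Sum: 1/9 + 1/4 − 3/7 − 2/3 + 6/5 + 1/2 − 4/3 + 1 = 797/1260.
  ∫_0^1 u'(x)^2 dx = ∫_0^1 (16*x^6 + 24*x^5 - 23*x^4 - 24*x^3 + 16*x^2) dx. Term by term:
    ∫_0^1 16*x^6 dx = 16/7;  ∫_0^1 24*x^5 dx = 4;  ∫_0^1 -23*x^4 dx = -23/5;
    ∫_0^1 -24*x^3 dx = -6;  ∫_0^1 16*x^2 dx = 16/3.
  Sum: 16/7 + 4 − 23/5 − 6 + 16/3 = 107/105.
Adding: ||u||_{H^1}^2 = 797/1260 + 107/105 = 2081/1260.


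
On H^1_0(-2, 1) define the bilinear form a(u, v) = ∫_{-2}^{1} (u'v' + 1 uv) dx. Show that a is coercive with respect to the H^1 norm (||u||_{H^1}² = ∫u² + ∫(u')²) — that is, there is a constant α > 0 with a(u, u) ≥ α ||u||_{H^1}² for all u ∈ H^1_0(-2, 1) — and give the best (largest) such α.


α = 1

Coercivity of a(·,·) on H^1_0(-2, 1) means a(u, u) ≥ α ||u||_{H^1}² for every u ∈ H^1_0.
The interval has length L = 3, and Poincaré/coercivity depend only on L. Here a(u, u) = ∫(u')² + (1)·∫u².
Here c = 1 ≥ 1, so a(u,u) = ∫(u')² + c∫u² ≥ ∫(u')² + ∫u² = ||u||_{H^1}², i.e. α = 1 works. No larger α is possible: a(u,u) ≥ α||u||_{H^1}² means (1−α)∫(u')² ≥ (α−c)∫u², and for the modes u_n = sin(nπ(x−x₀)/L) (x₀ the left endpoint) one has ∫u_n²/∫(u_n')² = (L/(nπ))² → 0, so a(u_n,u_n)/||u_n||_{H^1}² → 1. Hence the optimal constant is α = 1.
Therefore α = 1.


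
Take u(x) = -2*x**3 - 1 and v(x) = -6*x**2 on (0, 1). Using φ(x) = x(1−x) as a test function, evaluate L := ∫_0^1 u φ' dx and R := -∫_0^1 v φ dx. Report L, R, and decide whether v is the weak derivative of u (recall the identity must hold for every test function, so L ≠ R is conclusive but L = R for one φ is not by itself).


LHS = 3/10, RHS = 3/10. Yes, v = u' weakly.

u(x) = -2*x**3 - 1, classical derivative u'(x) = -6*x**2.
φ(x) = x(1−x), so φ'(x) = 1 - 2*x.
Note φ(0) = φ(1) = 0, so the boundary term u·φ vanishes.
LHS = ∫_0^1 u(x) φ'(x) dx = ∫_0^1 (4*x^4 - 2*x^3 + 2*x - 1) dx. Term by term:
  ∫_0^1 4*x^4 dx = 4/5;  ∫_0^1 -2*x^3 dx = -1/2;  ∫_0^1 2*x dx = 1;
  ∫_0^1 -1 dx = -1.
Sum: 4/5 − 1/2 + 1 − 1 = 3/10.
So LHS = 3/10.
∫_0^1 v(x) φ(x) dx = ∫_0^1 (6*x^4 - 6*x^3) dx. Term by term:
  ∫_0^1 6*x^4 dx = 6/5;  ∫_0^1 -6*x^3 dx = -3/2.
Sum: 6/5 − 3/2 = -3/10.
So RHS = -∫_0^1 v(x) φ(x) dx = 3/10.
LHS = RHS, so the identity holds for this test φ.
Moreover u is smooth here and v(x) = u'(x) = -6*x**2 pointwise, so the identity holds for every test function. Hence v is the weak derivative of u.


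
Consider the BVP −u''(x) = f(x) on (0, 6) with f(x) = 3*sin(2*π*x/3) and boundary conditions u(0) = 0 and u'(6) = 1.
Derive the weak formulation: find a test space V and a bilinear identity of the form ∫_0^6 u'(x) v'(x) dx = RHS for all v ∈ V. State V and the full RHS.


V = {v ∈ H^1(0, 6) : v(0) = 0} (test functions vanish at x = 0 where u is specified); weak form: ∫_0^6 u'v' dx = ∫_0^6 (3*sin(2*π*x/3)) v dx + v(6) for all v ∈ V.

Multiply both sides by a test function v and integrate from 0 to 6:
  ∫_0^6 −u''(x) v(x) dx = ∫_0^6 f(x) v(x) dx.
Integrate the LHS by parts once:
  ∫_0^6 −u'' v dx = −[u'(x) v(x)]_0^6 + ∫_0^6 u'(x) v'(x) dx.
Thus ∫_0^6 u'(x) v'(x) dx = ∫_0^6 f(x) v(x) dx + [u'(x) v(x)]_0^6.
Choose V so that boundary terms are either known or forced to vanish.
Mixed BC: u(0) = 0 (Dirichlet) and u'(6) = 1 (Neumann). Define V = {v ∈ H^1(0, 6) : v(0) = 0}. Then [u' v]_0^6 = u'(6)·v(6) − u'(0)·0 = v(6).
Weak formulation: find u (satisfying any essential BC) such that ∫_0^6 u'(x) v'(x) dx = ∫_0^6 f v dx + v(6) for all v ∈ V (Dirichlet at 0 absorbed into V; Neumann datum at x = 6 contributes the boundary term).
Substituting f(x) = 3*sin(2*π*x/3), the right-hand side is ∫_0^6 (3*sin(2*π*x/3)) v dx + v(6).
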